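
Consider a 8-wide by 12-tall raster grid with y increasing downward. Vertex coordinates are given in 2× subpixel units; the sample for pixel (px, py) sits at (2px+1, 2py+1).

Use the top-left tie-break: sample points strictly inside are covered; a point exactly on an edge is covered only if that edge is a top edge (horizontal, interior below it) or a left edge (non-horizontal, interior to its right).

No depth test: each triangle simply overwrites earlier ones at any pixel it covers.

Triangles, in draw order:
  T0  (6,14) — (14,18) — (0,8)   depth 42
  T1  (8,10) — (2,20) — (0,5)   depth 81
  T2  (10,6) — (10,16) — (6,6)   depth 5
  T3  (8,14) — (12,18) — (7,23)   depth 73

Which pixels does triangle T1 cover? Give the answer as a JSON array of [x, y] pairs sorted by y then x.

T0:
  2·area = 24  (B↔C swapped to make it positive)
  edge (6, 14)→(0, 8): d=(-6,-6) top-left  bias=+0
  edge (0, 8)→(14, 18): d=(14,10) right/bottom  bias=-1
  edge (14, 18)→(6, 14): d=(-8,-4) top-left  bias=+0
    (0,4)@(1, 9): e=[0,4,20] → █  [on edge]
    (1,4)@(3, 9): e=[12,-16,28] → ·
    (0,5)@(1, 11): e=[-12,32,4] → ·
    (1,5)@(3, 11): e=[0,12,12] → █  [on edge]
    (2,5)@(5, 11): e=[12,-8,20] → ·
    (1,6)@(3, 13): e=[-12,40,-4] → ·
    (2,6)@(5, 13): e=[0,20,4] → █  [on edge]
    (3,6)@(7, 13): e=[12,0,12] → ·  [on edge]
    (2,7)@(5, 15): e=[-12,48,-12] → ·
    (3,7)@(7, 15): e=[0,28,-4] → ·  [on edge]
    (4,7)@(9, 15): e=[12,8,4] → █
    (5,7)@(11, 15): e=[24,-12,12] → ·
    (4,8)@(9, 17): e=[0,36,-12] → ·  [on edge]
    (5,9)@(11, 19): e=[0,44,-20] → ·  [on edge]
    (6,10)@(13, 21): e=[0,52,-28] → ·  [on edge]
    (7,11)@(15, 23): e=[0,60,-36] → ·  [on edge]
  covered (4 px):
    · · · · · · · ·
    · · · · · · · ·
    · · · · · · · ·
    · · · · · · · ·
    █ · · · · · · ·
    · █ · · · · · ·
    · · █ · · · · ·
    · · · · █ · · ·
    · · · · · · · ·
    · · · · · · · ·
    · · · · · · · ·
    · · · · · · · ·
T1:
  2·area = 110
  edge (8, 10)→(2, 20): d=(-6,10) right/bottom  bias=-1
  edge (2, 20)→(0, 5): d=(-2,-15) top-left  bias=+0
  edge (0, 5)→(8, 10): d=(8,5) right/bottom  bias=-1
    (5,2)@(11, 5): e=[0,165,-55] → ·  [on edge]
    (0,3)@(1, 7): e=[88,11,11] → █
    (1,3)@(3, 7): e=[68,41,1] → █
    (2,3)@(5, 7): e=[48,71,-9] → ·
    (0,4)@(1, 9): e=[76,7,27] → █
    (2,4)@(5, 9): e=[36,67,7] → █
    (3,4)@(7, 9): e=[16,97,-3] → ·
    (0,5)@(1, 11): e=[64,3,43] → █
    (3,5)@(7, 11): e=[4,93,13] → █
    (4,5)@(9, 11): e=[-16,123,3] → ·
    (0,6)@(1, 13): e=[52,-1,59] → ·
    (1,6)@(3, 13): e=[32,29,49] → █
    (2,7)@(5, 15): e=[0,55,55] → ·  [on edge]
  covered (13 px):
    · · · · · · · ·
    · · · · · · · ·
    · · · · · · · ·
    █ █ · · · · · ·
    █ █ █ · · · · ·
    █ █ █ █ · · · ·
    · █ █ · · · · ·
    · █ · · · · · ·
    · █ · · · · · ·
    · · · · · · · ·
    · · · · · · · ·
    · · · · · · · ·
T2:
  2·area = 40
  edge (10, 6)→(10, 16): d=(0,10) right/bottom  bias=-1
  edge (10, 16)→(6, 6): d=(-4,-10) top-left  bias=+0
  edge (6, 6)→(10, 6): d=(4,0) top-left  bias=+0
    (3,3)@(7, 7): e=[30,6,4] → █
    (4,3)@(9, 7): e=[10,26,4] → █
    (5,3)@(11, 7): e=[-10,46,4] → ·
    (3,4)@(7, 9): e=[30,-2,12] → ·
    (4,4)@(9, 9): e=[10,18,12] → █
    (5,4)@(11, 9): e=[-10,38,12] → ·
    (4,5)@(9, 11): e=[10,10,20] → █
    (5,5)@(11, 11): e=[-10,30,20] → ·
    (4,6)@(9, 13): e=[10,2,28] → █
    (5,6)@(11, 13): e=[-10,22,28] → ·
    (4,7)@(9, 15): e=[10,-6,36] → ·
  covered (5 px):
    · · · · · · · ·
    · · · · · · · ·
    · · · · · · · ·
    · · · █ █ · · ·
    · · · · █ · · ·
    · · · · █ · · ·
    · · · · █ · · ·
    · · · · · · · ·
    · · · · · · · ·
    · · · · · · · ·
    · · · · · · · ·
    · · · · · · · ·
T3:
  2·area = 40
  edge (8, 14)→(12, 18): d=(4,4) right/bottom  bias=-1
  edge (12, 18)→(7, 23): d=(-5,5) right/bottom  bias=-1
  edge (7, 23)→(8, 14): d=(1,-9) top-left  bias=+0
    (4,2)@(9, 5): e=[-40,80,0] → ·  [on edge]
    (0,3)@(1, 7): e=[0,110,-70] → ·  [on edge]
    (1,4)@(3, 9): e=[0,90,-50] → ·  [on edge]
    (2,5)@(5, 11): e=[0,70,-30] → ·  [on edge]
    (3,6)@(7, 13): e=[0,50,-10] → ·  [on edge]
    (4,7)@(9, 15): e=[0,30,10] → ·  [on edge]
    (7,7)@(15, 15): e=[-24,0,64] → ·  [on edge]
    (4,8)@(9, 17): e=[8,20,12] → █
    (5,8)@(11, 17): e=[0,10,30] → ·  [on edge]
    (6,8)@(13, 17): e=[-8,0,48] → ·  [on edge]
    (4,9)@(9, 19): e=[16,10,14] → █
    (5,9)@(11, 19): e=[8,0,32] → ·  [on edge]
    (6,9)@(13, 19): e=[0,-10,50] → ·  [on edge]
    (4,10)@(9, 21): e=[24,0,16] → ·  [on edge]
    (7,10)@(15, 21): e=[0,-30,70] → ·  [on edge]
    (3,11)@(7, 23): e=[40,0,0] → ·  [on edge]
  covered (2 px):
    · · · · · · · ·
    · · · · · · · ·
    · · · · · · · ·
    · · · · · · · ·
    · · · · · · · ·
    · · · · · · · ·
    · · · · · · · ·
    · · · · · · · ·
    · · · · █ · · ·
    · · · · █ · · ·
    · · · · · · · ·
    · · · · · · · ·

Answer: [[0,3],[1,3],[0,4],[1,4],[2,4],[0,5],[1,5],[2,5],[3,5],[1,6],[2,6],[1,7],[1,8]]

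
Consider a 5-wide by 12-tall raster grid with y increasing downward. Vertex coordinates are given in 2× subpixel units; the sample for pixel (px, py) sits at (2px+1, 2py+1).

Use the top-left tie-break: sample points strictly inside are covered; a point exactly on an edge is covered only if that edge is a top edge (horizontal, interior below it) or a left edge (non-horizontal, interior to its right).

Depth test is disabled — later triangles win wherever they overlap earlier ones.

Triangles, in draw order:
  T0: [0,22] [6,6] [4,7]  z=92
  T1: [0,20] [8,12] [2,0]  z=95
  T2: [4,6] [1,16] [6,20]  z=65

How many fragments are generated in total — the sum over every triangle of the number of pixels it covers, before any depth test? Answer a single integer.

T0:
  2·area = 26  (B↔C swapped to make it positive)
  edge (0, 22)→(4, 7): d=(4,-15) top-left  bias=+0
  edge (4, 7)→(6, 6): d=(2,-1) top-left  bias=+0
  edge (6, 6)→(0, 22): d=(-6,16) right/bottom  bias=-1
    (2,3)@(5, 7): e=[15,1,10] → #
    (3,3)@(7, 7): e=[45,3,-22] → ·
    (2,4)@(5, 9): e=[23,5,-2] → ·
    (1,5)@(3, 11): e=[1,7,18] → #
    (2,5)@(5, 11): e=[31,9,-14] → ·
    (1,6)@(3, 13): e=[9,11,6] → #
    (2,6)@(5, 13): e=[39,13,-26] → ·
    (1,7)@(3, 15): e=[17,15,-6] → ·
    (0,9)@(1, 19): e=[3,21,2] → #
    (1,9)@(3, 19): e=[33,23,-30] → ·
    (0,10)@(1, 21): e=[11,25,-10] → ·
  covered (4 px):
    · · · · ·
    · · · · ·
    · · · · ·
    · · # · ·
    · · · · ·
    · # · · ·
    · # · · ·
    · · · · ·
    · · · · ·
    # · · · ·
    · · · · ·
    · · · · ·
T1:
  2·area = 144  (B↔C swapped to make it positive)
  edge (0, 20)→(2, 0): d=(2,-20) top-left  bias=+0
  edge (2, 0)→(8, 12): d=(6,12) right/bottom  bias=-1
  edge (8, 12)→(0, 20): d=(-8,8) right/bottom  bias=-1
    (1,1)@(3, 3): e=[26,6,112] → #
    (2,1)@(5, 3): e=[66,-18,96] → ·
    (1,2)@(3, 5): e=[30,18,96] → #
    (2,2)@(5, 5): e=[70,-6,80] → ·
    (1,3)@(3, 7): e=[34,30,80] → #
    (2,3)@(5, 7): e=[74,6,64] → #
    (3,3)@(7, 7): e=[114,-18,48] → ·
    (1,4)@(3, 9): e=[38,42,64] → #
    (3,4)@(7, 9): e=[118,-6,32] → ·
    (0,5)@(1, 11): e=[2,78,64] → #
    (3,5)@(7, 11): e=[122,6,16] → #
    (4,5)@(9, 11): e=[162,-18,0] → ·  [on edge]
    (3,6)@(7, 13): e=[126,18,0] → ·  [on edge]
    (2,7)@(5, 15): e=[90,54,0] → ·  [on edge]
    (1,8)@(3, 17): e=[54,90,0] → ·  [on edge]
    (0,9)@(1, 19): e=[18,126,0] → ·  [on edge]
  covered (16 px):
    · · · · ·
    · # · · ·
    · # · · ·
    · # # · ·
    · # # · ·
    # # # # ·
    # # # · ·
    # # · · ·
    # · · · ·
    · · · · ·
    · · · · ·
    · · · · ·
T2:
  2·area = 62  (B↔C swapped to make it positive)
  edge (4, 6)→(6, 20): d=(2,14) right/bottom  bias=-1
  edge (6, 20)→(1, 16): d=(-5,-4) top-left  bias=+0
  edge (1, 16)→(4, 6): d=(3,-10) top-left  bias=+0
    (1,5)@(3, 11): e=[24,33,5] → #
    (2,5)@(5, 11): e=[-4,41,25] → ·
    (1,6)@(3, 13): e=[28,23,11] → #
    (2,6)@(5, 13): e=[0,31,31] → ·  [on edge]
    (1,7)@(3, 15): e=[32,13,17] → #
    (2,7)@(5, 15): e=[4,21,37] → #
    (3,7)@(7, 15): e=[-24,29,57] → ·
    (1,8)@(3, 17): e=[36,3,23] → #
    (3,8)@(7, 17): e=[-20,19,63] → ·
    (1,9)@(3, 19): e=[40,-7,29] → ·
    (2,9)@(5, 19): e=[12,1,49] → #
    (3,9)@(7, 19): e=[-16,9,69] → ·
  covered (7 px):
    · · · · ·
    · · · · ·
    · · · · ·
    · · · · ·
    · · · · ·
    · # · · ·
    · # · · ·
    · # # · ·
    · # # · ·
    · · # · ·
    · · · · ·
    · · · · ·

Answer: 27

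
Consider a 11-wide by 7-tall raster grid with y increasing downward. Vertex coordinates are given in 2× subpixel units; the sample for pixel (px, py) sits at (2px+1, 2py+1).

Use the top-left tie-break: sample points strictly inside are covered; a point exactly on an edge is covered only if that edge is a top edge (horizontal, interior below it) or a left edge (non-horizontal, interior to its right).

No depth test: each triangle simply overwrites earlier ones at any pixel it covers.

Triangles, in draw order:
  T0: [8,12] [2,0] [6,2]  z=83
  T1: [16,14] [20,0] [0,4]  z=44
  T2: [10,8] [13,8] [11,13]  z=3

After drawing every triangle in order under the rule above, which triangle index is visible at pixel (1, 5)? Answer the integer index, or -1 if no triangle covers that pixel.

T0:
  2·area = 36
  edge (8, 12)→(2, 0): d=(-6,-12) top-left  bias=+0
  edge (2, 0)→(6, 2): d=(4,2) right/bottom  bias=-1
  edge (6, 2)→(8, 12): d=(2,10) right/bottom  bias=-1
    (1,0)@(3, 1): e=[6,2,28] → X
    (2,0)@(5, 1): e=[30,-2,8] → .
    (1,1)@(3, 3): e=[-6,10,32] → .
    (2,1)@(5, 3): e=[18,6,12] → X
    (3,1)@(7, 3): e=[42,2,-8] → .
    (2,2)@(5, 5): e=[6,14,16] → X
    (3,2)@(7, 5): e=[30,10,-4] → .
    (2,3)@(5, 7): e=[-6,22,20] → .
    (3,3)@(7, 7): e=[18,18,0] → .  [on edge]
    (3,4)@(7, 9): e=[6,26,4] → X
    (4,4)@(9, 9): e=[30,22,-16] → .
    (3,5)@(7, 11): e=[-6,34,8] → .
  covered (4 px):
    . X . . . . . . . . .
    . . X . . . . . . . .
    . . X . . . . . . . .
    . . . . . . . . . . .
    . . . X . . . . . . .
    . . . . . . . . . . .
    . . . . . . . . . . .
T1:
  2·area = 264  (B↔C swapped to make it positive)
  edge (16, 14)→(0, 4): d=(-16,-10) top-left  bias=+0
  edge (0, 4)→(20, 0): d=(20,-4) top-left  bias=+0
  edge (20, 0)→(16, 14): d=(-4,14) right/bottom  bias=-1
    (7,0)@(15, 1): e=[198,0,66] → X  [on edge]
    (8,0)@(17, 1): e=[218,8,38] → X
    (9,0)@(19, 1): e=[238,16,10] → X
    (10,0)@(21, 1): e=[258,24,-18] → .
    (2,1)@(5, 3): e=[66,0,198] → X  [on edge]
    (3,1)@(7, 3): e=[86,8,170] → X
    (4,1)@(9, 3): e=[106,16,142] → X
    (5,1)@(11, 3): e=[126,24,114] → X
    (6,1)@(13, 3): e=[146,32,86] → X
    (10,1)@(21, 3): e=[226,64,-26] → .
    (1,2)@(3, 5): e=[14,32,218] → X
    (9,2)@(19, 5): e=[174,96,-6] → .
  covered (34 px):
    . . . . . . . X X X .
    . . X X X X X X X X .
    . X X X X X X X X . .
    . . X X X X X X X . .
    . . . . X X X X X . .
    . . . . . . X X . . .
    . . . . . . . X . . .
T2:
  2·area = 15
  edge (10, 8)→(13, 8): d=(3,0) top-left  bias=+0
  edge (13, 8)→(11, 13): d=(-2,5) right/bottom  bias=-1
  edge (11, 13)→(10, 8): d=(-1,-5) top-left  bias=+0
    (4,1)@(9, 3): e=[-15,30,0] → .  [on edge]
    (7,1)@(15, 3): e=[-15,0,30] → .  [on edge]
    (5,4)@(11, 9): e=[3,8,4] → X
    (6,4)@(13, 9): e=[3,-2,14] → .
    (5,5)@(11, 11): e=[9,4,2] → X
    (6,5)@(13, 11): e=[9,-6,12] → .
    (5,6)@(11, 13): e=[15,0,0] → .  [on edge]
  covered (2 px):
    . . . . . . . . . . .
    . . . . . . . . . . .
    . . . . . . . . . . .
    . . . . . . . . . . .
    . . . . . X . . . . .
    . . . . . X . . . . .
    . . . . . . . . . . .

Z-buffer (winner per pixel, '.' = empty):
  . 0 . . . . . 1 1 1 .
  . . 1 1 1 1 1 1 1 1 .
  . 1 1 1 1 1 1 1 1 . .
  . . 1 1 1 1 1 1 1 . .
  . . . 0 1 2 1 1 1 . .
  . . . . . 2 1 1 . . .
  . . . . . . . 1 . . .

Final: -1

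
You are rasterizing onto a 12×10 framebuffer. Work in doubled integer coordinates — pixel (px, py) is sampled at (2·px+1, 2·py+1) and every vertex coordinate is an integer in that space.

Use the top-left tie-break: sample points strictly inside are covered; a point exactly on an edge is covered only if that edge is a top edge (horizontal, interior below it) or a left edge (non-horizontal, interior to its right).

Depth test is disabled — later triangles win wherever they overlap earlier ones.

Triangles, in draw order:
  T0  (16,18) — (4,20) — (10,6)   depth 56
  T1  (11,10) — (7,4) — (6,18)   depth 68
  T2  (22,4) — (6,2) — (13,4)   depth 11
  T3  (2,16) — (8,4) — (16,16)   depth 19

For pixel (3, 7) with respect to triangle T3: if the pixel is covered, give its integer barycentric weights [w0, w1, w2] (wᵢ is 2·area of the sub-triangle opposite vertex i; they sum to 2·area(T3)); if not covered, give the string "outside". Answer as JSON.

T0:
  2·area = 156
  edge (16, 18)→(4, 20): d=(-12,2) right/bottom  bias=-1
  edge (4, 20)→(10, 6): d=(6,-14) top-left  bias=+0
  edge (10, 6)→(16, 18): d=(6,12) right/bottom  bias=-1
    (4,4)@(9, 9): e=[122,4,30] → #
    (5,4)@(11, 9): e=[118,32,6] → #
    (6,4)@(13, 9): e=[114,60,-18] → ·
    (4,5)@(9, 11): e=[98,16,42] → #
    (6,5)@(13, 11): e=[90,72,-6] → ·
    (3,6)@(7, 13): e=[78,0,78] → #  [on edge]
    (6,6)@(13, 13): e=[66,84,6] → #
    (7,6)@(15, 13): e=[62,112,-18] → ·
    (3,7)@(7, 15): e=[54,12,90] → #
    (7,7)@(15, 15): e=[38,124,-6] → ·
    (3,8)@(7, 17): e=[30,24,102] → #
    (7,8)@(15, 17): e=[14,136,6] → #
  covered (20 px):
    · · · · · · · · · · · ·
    · · · · · · · · · · · ·
    · · · · · · · · · · · ·
    · · · · · · · · · · · ·
    · · · · # # · · · · · ·
    · · · · # # · · · · · ·
    · · · # # # # · · · · ·
    · · · # # # # · · · · ·
    · · · # # # # # · · · ·
    · · # # # · · · · · · ·
T1:
  2·area = 62  (B↔C swapped to make it positive)
  edge (11, 10)→(6, 18): d=(-5,8) right/bottom  bias=-1
  edge (6, 18)→(7, 4): d=(1,-14) top-left  bias=+0
  edge (7, 4)→(11, 10): d=(4,6) right/bottom  bias=-1
    (2,0)@(5, 1): e=[93,-31,0] → ·  [on edge]
    (3,2)@(7, 5): e=[57,1,4] → #
    (4,2)@(9, 5): e=[41,29,-8] → ·
    (3,3)@(7, 7): e=[47,3,12] → #
    (4,3)@(9, 7): e=[31,31,0] → ·  [on edge]
    (3,4)@(7, 9): e=[37,5,20] → #
    (4,4)@(9, 9): e=[21,33,8] → #
    (5,4)@(11, 9): e=[5,61,-4] → ·
    (3,5)@(7, 11): e=[27,7,28] → #
    (5,5)@(11, 11): e=[-5,63,4] → ·
    (3,6)@(7, 13): e=[17,9,36] → #
    (5,6)@(11, 13): e=[-15,65,12] → ·
    (6,6)@(13, 13): e=[-31,93,0] → ·  [on edge]
    (8,9)@(17, 19): e=[-93,155,0] → ·  [on edge]
  covered (9 px):
    · · · · · · · · · · · ·
    · · · · · · · · · · · ·
    · · · # · · · · · · · ·
    · · · # · · · · · · · ·
    · · · # # · · · · · · ·
    · · · # # · · · · · · ·
    · · · # # · · · · · · ·
    · · · # · · · · · · · ·
    · · · · · · · · · · · ·
    · · · · · · · · · · · ·
T2:
  2·area = 18  (B↔C swapped to make it positive)
  edge (22, 4)→(13, 4): d=(-9,0) right/bottom  bias=-1
  edge (13, 4)→(6, 2): d=(-7,-2) top-left  bias=+0
  edge (6, 2)→(22, 4): d=(16,2) right/bottom  bias=-1
    (5,1)@(11, 3): e=[9,3,6] → #
    (6,1)@(13, 3): e=[9,7,2] → #
    (7,1)@(15, 3): e=[9,11,-2] → ·
    (5,2)@(11, 5): e=[-9,-11,38] → ·
    (6,2)@(13, 5): e=[-9,-7,34] → ·
  covered (2 px):
    · · · · · · · · · · · ·
    · · · · · # # · · · · ·
    · · · · · · · · · · · ·
    · · · · · · · · · · · ·
    · · · · · · · · · · · ·
    · · · · · · · · · · · ·
    · · · · · · · · · · · ·
    · · · · · · · · · · · ·
    · · · · · · · · · · · ·
    · · · · · · · · · · · ·
T3:
  2·area = 168
  edge (2, 16)→(8, 4): d=(6,-12) top-left  bias=+0
  edge (8, 4)→(16, 16): d=(8,12) right/bottom  bias=-1
  edge (16, 16)→(2, 16): d=(-14,0) right/bottom  bias=-1
    (3,3)@(7, 7): e=[6,36,126] → #
    (4,3)@(9, 7): e=[30,12,126] → #
    (5,3)@(11, 7): e=[54,-12,126] → ·
    (3,4)@(7, 9): e=[18,52,98] → #
    (5,4)@(11, 9): e=[66,4,98] → #
    (6,4)@(13, 9): e=[90,-20,98] → ·
    (2,5)@(5, 11): e=[6,92,70] → #
    (6,5)@(13, 11): e=[102,-4,70] → ·
    (2,6)@(5, 13): e=[18,108,42] → #
    (6,6)@(13, 13): e=[114,12,42] → #
    (7,6)@(15, 13): e=[138,-12,42] → ·
    (1,7)@(3, 15): e=[6,148,14] → #
  covered (21 px):
    · · · · · · · · · · · ·
    · · · · · · · · · · · ·
    · · · · · · · · · · · ·
    · · · # # · · · · · · ·
    · · · # # # · · · · · ·
    · · # # # # · · · · · ·
    · · # # # # # · · · · ·
    · # # # # # # # · · · ·
    · · · · · · · · · · · ·
    · · · · · · · · · · · ·

Answer: [100,14,54]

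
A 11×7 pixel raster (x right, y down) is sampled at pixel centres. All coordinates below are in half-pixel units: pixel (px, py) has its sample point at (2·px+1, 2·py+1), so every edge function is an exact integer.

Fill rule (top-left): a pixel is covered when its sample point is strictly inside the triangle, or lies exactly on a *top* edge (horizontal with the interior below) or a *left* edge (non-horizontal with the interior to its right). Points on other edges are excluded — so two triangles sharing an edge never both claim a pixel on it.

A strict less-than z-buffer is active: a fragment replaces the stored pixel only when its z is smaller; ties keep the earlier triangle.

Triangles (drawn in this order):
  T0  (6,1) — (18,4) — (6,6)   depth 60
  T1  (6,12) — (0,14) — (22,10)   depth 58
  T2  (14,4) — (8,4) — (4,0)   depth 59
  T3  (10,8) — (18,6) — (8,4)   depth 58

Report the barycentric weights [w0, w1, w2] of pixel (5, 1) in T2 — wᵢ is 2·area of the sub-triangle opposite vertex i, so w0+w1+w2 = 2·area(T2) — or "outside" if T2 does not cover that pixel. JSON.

T0:
  2·area = 60
  edge (6, 1)→(18, 4): d=(12,3) right/bottom  bias=-1
  edge (18, 4)→(6, 6): d=(-12,2) right/bottom  bias=-1
  edge (6, 6)→(6, 1): d=(0,-5) top-left  bias=+0
    (3,1)@(7, 3): e=[21,34,5] → X
    (4,1)@(9, 3): e=[15,30,15] → X
    (5,1)@(11, 3): e=[9,26,25] → X
    (6,1)@(13, 3): e=[3,22,35] → X
    (7,1)@(15, 3): e=[-3,18,45] → .
    (3,2)@(7, 5): e=[45,10,5] → X
    (6,2)@(13, 5): e=[27,-2,35] → .
    (3,3)@(7, 7): e=[69,-14,5] → .
    (4,3)@(9, 7): e=[63,-18,15] → .
    (5,3)@(11, 7): e=[57,-22,25] → .
  covered (7 px):
    . . . . . . . . . . .
    . . . X X X X . . . .
    . . . X X X . . . . .
    . . . . . . . . . . .
    . . . . . . . . . . .
    . . . . . . . . . . .
    . . . . . . . . . . .
T1:
  2·area = 20  (B↔C swapped to make it positive)
  edge (6, 12)→(22, 10): d=(16,-2) top-left  bias=+0
  edge (22, 10)→(0, 14): d=(-22,4) right/bottom  bias=-1
  edge (0, 14)→(6, 12): d=(6,-2) top-left  bias=+0
    (10,3)@(21, 7): e=[-50,70,0] → .  [on edge]
    (7,4)@(15, 9): e=[-30,50,0] → .  [on edge]
    (4,5)@(9, 11): e=[-10,30,0] → .  [on edge]
    (7,5)@(15, 11): e=[2,6,12] → X
    (8,5)@(17, 11): e=[6,-2,16] → .
    (1,6)@(3, 13): e=[10,10,0] → X  [on edge]
    (2,6)@(5, 13): e=[14,2,4] → X
    (3,6)@(7, 13): e=[18,-6,8] → .
    (7,6)@(15, 13): e=[34,-38,24] → .
  covered (3 px):
    . . . . . . . . . . .
    . . . . . . . . . . .
    . . . . . . . . . . .
    . . . . . . . . . . .
    . . . . . . . . . . .
    . . . . . . . X . . .
    . X X . . . . . . . .
T2:
  2·area = 24
  edge (14, 4)→(8, 4): d=(-6,0) right/bottom  bias=-1
  edge (8, 4)→(4, 0): d=(-4,-4) top-left  bias=+0
  edge (4, 0)→(14, 4): d=(10,4) right/bottom  bias=-1
    (2,0)@(5, 1): e=[18,0,6] → X  [on edge]
    (3,0)@(7, 1): e=[18,8,-2] → .
    (2,1)@(5, 3): e=[6,-8,26] → .
    (3,1)@(7, 3): e=[6,0,18] → X  [on edge]
    (4,1)@(9, 3): e=[6,8,10] → X
    (5,1)@(11, 3): e=[6,16,2] → X
    (6,1)@(13, 3): e=[6,24,-6] → .
    (3,2)@(7, 5): e=[-6,-8,38] → .
    (4,2)@(9, 5): e=[-6,0,30] → .  [on edge]
    (5,2)@(11, 5): e=[-6,8,22] → .
    (5,3)@(11, 7): e=[-18,0,42] → .  [on edge]
    (6,4)@(13, 9): e=[-30,0,54] → .  [on edge]
    (7,5)@(15, 11): e=[-42,0,66] → .  [on edge]
    (8,6)@(17, 13): e=[-54,0,78] → .  [on edge]
  covered (4 px):
    . . X . . . . . . . .
    . . . X X X . . . . .
    . . . . . . . . . . .
    . . . . . . . . . . .
    . . . . . . . . . . .
    . . . . . . . . . . .
    . . . . . . . . . . .
T3:
  2·area = 36  (B↔C swapped to make it positive)
  edge (10, 8)→(8, 4): d=(-2,-4) top-left  bias=+0
  edge (8, 4)→(18, 6): d=(10,2) right/bottom  bias=-1
  edge (18, 6)→(10, 8): d=(-8,2) right/bottom  bias=-1
    (1,1)@(3, 3): e=[-18,0,54] → .  [on edge]
    (4,2)@(9, 5): e=[2,8,26] → X
    (5,2)@(11, 5): e=[10,4,22] → X
    (6,2)@(13, 5): e=[18,0,18] → .  [on edge]
    (4,3)@(9, 7): e=[-2,28,10] → .
    (5,3)@(11, 7): e=[6,24,6] → X
    (6,3)@(13, 7): e=[14,20,2] → X
    (7,3)@(15, 7): e=[22,16,-2] → .
    (5,4)@(11, 9): e=[2,44,-10] → .
    (6,4)@(13, 9): e=[10,40,-14] → .
  covered (4 px):
    . . . . . . . . . . .
    . . . . . . . . . . .
    . . . . X X . . . . .
    . . . . . X X . . . .
    . . . . . . . . . . .
    . . . . . . . . . . .
    . . . . . . . . . . .

Result: [16,2,6]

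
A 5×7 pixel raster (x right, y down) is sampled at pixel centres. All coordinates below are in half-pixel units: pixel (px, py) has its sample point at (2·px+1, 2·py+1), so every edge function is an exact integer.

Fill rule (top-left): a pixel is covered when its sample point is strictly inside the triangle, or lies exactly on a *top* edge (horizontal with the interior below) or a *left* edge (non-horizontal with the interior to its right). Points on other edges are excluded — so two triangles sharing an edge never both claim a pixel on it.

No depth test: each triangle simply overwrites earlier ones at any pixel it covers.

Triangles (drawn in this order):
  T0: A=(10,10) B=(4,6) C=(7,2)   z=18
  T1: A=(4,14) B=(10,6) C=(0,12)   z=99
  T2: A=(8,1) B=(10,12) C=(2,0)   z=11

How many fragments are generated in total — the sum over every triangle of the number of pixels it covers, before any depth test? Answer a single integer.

T0:
  2·area = 36
  edge (10, 10)→(4, 6): d=(-6,-4) top-left  bias=+0
  edge (4, 6)→(7, 2): d=(3,-4) top-left  bias=+0
  edge (7, 2)→(10, 10): d=(3,8) right/bottom  bias=-1
    (3,1)@(7, 3): e=[30,3,3] → #
    (4,1)@(9, 3): e=[38,11,-13] → ·
    (2,2)@(5, 5): e=[10,1,25] → #
    (4,2)@(9, 5): e=[26,17,-7] → ·
    (2,3)@(5, 7): e=[-2,7,31] → ·
    (3,3)@(7, 7): e=[6,15,15] → #
    (4,3)@(9, 7): e=[14,23,-1] → ·
    (3,4)@(7, 9): e=[-6,21,21] → ·
    (4,4)@(9, 9): e=[2,29,5] → #
    (4,5)@(9, 11): e=[-10,35,11] → ·
  covered (5 px):
    · · · · ·
    · · · # ·
    · · # # ·
    · · · # ·
    · · · · #
    · · · · ·
    · · · · ·
T1:
  2·area = 44  (B↔C swapped to make it positive)
  edge (4, 14)→(0, 12): d=(-4,-2) top-left  bias=+0
  edge (0, 12)→(10, 6): d=(10,-6) top-left  bias=+0
  edge (10, 6)→(4, 14): d=(-6,8) right/bottom  bias=-1
    (4,3)@(9, 7): e=[38,4,2] → #
    (2,4)@(5, 9): e=[22,0,22] → #  [on edge]
    (3,4)@(7, 9): e=[26,12,6] → #
    (4,4)@(9, 9): e=[30,24,-10] → ·
    (1,5)@(3, 11): e=[10,8,26] → #
    (3,5)@(7, 11): e=[18,32,-6] → ·
    (1,6)@(3, 13): e=[2,28,14] → #
    (2,6)@(5, 13): e=[6,40,-2] → ·
  covered (6 px):
    · · · · ·
    · · · · ·
    · · · · ·
    · · · · #
    · · # # ·
    · # # · ·
    · # · · ·
T2:
  2·area = 64
  edge (8, 1)→(10, 12): d=(2,11) right/bottom  bias=-1
  edge (10, 12)→(2, 0): d=(-8,-12) top-left  bias=+0
  edge (2, 0)→(8, 1): d=(6,1) right/bottom  bias=-1
    (1,0)@(3, 1): e=[55,4,5] → #
    (2,0)@(5, 1): e=[33,28,3] → #
    (3,0)@(7, 1): e=[11,52,1] → #
    (4,0)@(9, 1): e=[-11,76,-1] → ·
    (1,1)@(3, 3): e=[59,-12,17] → ·
    (2,1)@(5, 3): e=[37,12,15] → #
    (4,1)@(9, 3): e=[-7,60,11] → ·
    (2,2)@(5, 5): e=[41,-4,27] → ·
    (3,2)@(7, 5): e=[19,20,25] → #
    (4,2)@(9, 5): e=[-3,44,23] → ·
    (3,3)@(7, 7): e=[23,4,37] → #
    (4,3)@(9, 7): e=[1,28,35] → #
  covered (9 px):
    · # # # ·
    · · # # ·
    · · · # ·
    · · · # #
    · · · · #
    · · · · ·
    · · · · ·

Result: 20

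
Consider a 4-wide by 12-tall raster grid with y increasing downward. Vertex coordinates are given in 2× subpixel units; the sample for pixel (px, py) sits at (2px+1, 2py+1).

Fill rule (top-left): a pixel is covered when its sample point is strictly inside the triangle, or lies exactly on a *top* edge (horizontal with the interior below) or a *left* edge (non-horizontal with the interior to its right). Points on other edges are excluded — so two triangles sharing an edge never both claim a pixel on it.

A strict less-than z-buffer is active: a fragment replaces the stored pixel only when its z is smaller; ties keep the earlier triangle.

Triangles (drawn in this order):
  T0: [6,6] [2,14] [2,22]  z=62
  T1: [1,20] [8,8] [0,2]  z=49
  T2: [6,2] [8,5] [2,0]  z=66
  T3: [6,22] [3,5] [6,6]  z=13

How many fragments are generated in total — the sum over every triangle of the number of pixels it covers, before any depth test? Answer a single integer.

T0:
  2·area = 32  (B↔C swapped to make it positive)
  edge (6, 6)→(2, 22): d=(-4,16) right/bottom  bias=-1
  edge (2, 22)→(2, 14): d=(0,-8) top-left  bias=+0
  edge (2, 14)→(6, 6): d=(4,-8) top-left  bias=+0
    (2,4)@(5, 9): e=[4,24,4] → █
    (3,4)@(7, 9): e=[-28,40,20] → ·
    (2,5)@(5, 11): e=[-4,24,12] → ·
    (1,6)@(3, 13): e=[20,8,4] → █
    (2,6)@(5, 13): e=[-12,24,20] → ·
    (1,7)@(3, 15): e=[12,8,12] → █
    (2,7)@(5, 15): e=[-20,24,28] → ·
    (1,8)@(3, 17): e=[4,8,20] → █
    (2,8)@(5, 17): e=[-28,24,36] → ·
    (1,9)@(3, 19): e=[-4,8,28] → ·
  covered (4 px):
    · · · ·
    · · · ·
    · · · ·
    · · · ·
    · · █ ·
    · · · ·
    · █ · ·
    · █ · ·
    · █ · ·
    · · · ·
    · · · ·
    · · · ·
T1:
  2·area = 138  (B↔C swapped to make it positive)
  edge (1, 20)→(0, 2): d=(-1,-18) top-left  bias=+0
  edge (0, 2)→(8, 8): d=(8,6) right/bottom  bias=-1
  edge (8, 8)→(1, 20): d=(-7,12) right/bottom  bias=-1
    (0,1)@(1, 3): e=[17,2,119] → █
    (1,1)@(3, 3): e=[53,-10,95] → ·
    (0,2)@(1, 5): e=[15,18,105] → █
    (1,2)@(3, 5): e=[51,6,81] → █
    (2,2)@(5, 5): e=[87,-6,57] → ·
    (0,3)@(1, 7): e=[13,34,91] → █
    (2,3)@(5, 7): e=[85,10,43] → █
    (3,3)@(7, 7): e=[121,-2,19] → ·
    (0,4)@(1, 9): e=[11,50,77] → █
    (3,4)@(7, 9): e=[119,14,5] → █
    (0,5)@(1, 11): e=[9,66,63] → █
    (3,5)@(7, 11): e=[117,30,-9] → ·
  covered (20 px):
    · · · ·
    █ · · ·
    █ █ · ·
    █ █ █ ·
    █ █ █ █
    █ █ █ ·
    █ █ █ ·
    █ █ · ·
    █ · · ·
    █ · · ·
    · · · ·
    · · · ·
T2:
  2·area = 8
  edge (6, 2)→(8, 5): d=(2,3) right/bottom  bias=-1
  edge (8, 5)→(2, 0): d=(-6,-5) top-left  bias=+0
  edge (2, 0)→(6, 2): d=(4,2) right/bottom  bias=-1
  covered (0 px):
    · · · ·
    · · · ·
    · · · ·
    · · · ·
    · · · ·
    · · · ·
    · · · ·
    · · · ·
    · · · ·
    · · · ·
    · · · ·
    · · · ·
T3:
  2·area = 48
  edge (6, 22)→(3, 5): d=(-3,-17) top-left  bias=+0
  edge (3, 5)→(6, 6): d=(3,1) right/bottom  bias=-1
  edge (6, 6)→(6, 22): d=(0,16) right/bottom  bias=-1
    (1,2)@(3, 5): e=[0,0,48] → ·  [on edge]
    (2,3)@(5, 7): e=[28,4,16] → █
    (3,3)@(7, 7): e=[62,2,-16] → ·
    (2,4)@(5, 9): e=[22,10,16] → █
    (3,4)@(7, 9): e=[56,8,-16] → ·
    (2,5)@(5, 11): e=[16,16,16] → █
    (3,5)@(7, 11): e=[50,14,-16] → ·
    (2,6)@(5, 13): e=[10,22,16] → █
    (3,6)@(7, 13): e=[44,20,-16] → ·
    (2,7)@(5, 15): e=[4,28,16] → █
    (3,7)@(7, 15): e=[38,26,-16] → ·
    (2,8)@(5, 17): e=[-2,34,16] → ·
  covered (5 px):
    · · · ·
    · · · ·
    · · · ·
    · · █ ·
    · · █ ·
    · · █ ·
    · · █ ·
    · · █ ·
    · · · ·
    · · · ·
    · · · ·
    · · · ·

Final: 29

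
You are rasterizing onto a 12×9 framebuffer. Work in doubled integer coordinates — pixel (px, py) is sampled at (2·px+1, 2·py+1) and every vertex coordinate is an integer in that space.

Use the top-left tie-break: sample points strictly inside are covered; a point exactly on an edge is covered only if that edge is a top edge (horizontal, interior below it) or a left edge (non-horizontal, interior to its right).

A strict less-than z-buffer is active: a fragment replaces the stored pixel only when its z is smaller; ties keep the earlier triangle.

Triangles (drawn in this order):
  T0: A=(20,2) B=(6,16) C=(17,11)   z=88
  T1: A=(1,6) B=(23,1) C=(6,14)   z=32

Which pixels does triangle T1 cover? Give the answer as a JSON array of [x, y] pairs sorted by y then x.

T0:
  2·area = 84  (B↔C swapped to make it positive)
  edge (20, 2)→(17, 11): d=(-3,9) right/bottom  bias=-1
  edge (17, 11)→(6, 16): d=(-11,5) right/bottom  bias=-1
  edge (6, 16)→(20, 2): d=(14,-14) top-left  bias=+0
    (10,0)@(21, 1): e=[-6,90,0] → ·  [on edge]
    (9,1)@(19, 3): e=[6,78,0] → █  [on edge]
    (10,1)@(21, 3): e=[-12,68,28] → ·
    (8,2)@(17, 5): e=[18,66,0] → █  [on edge]
    (9,2)@(19, 5): e=[0,56,28] → ·  [on edge]
    (7,3)@(15, 7): e=[30,54,0] → █  [on edge]
    (9,3)@(19, 7): e=[-6,34,56] → ·
    (6,4)@(13, 9): e=[42,42,0] → █  [on edge]
    (9,4)@(19, 9): e=[-12,12,84] → ·
    (5,5)@(11, 11): e=[54,30,0] → █  [on edge]
    (8,5)@(17, 11): e=[0,0,84] → ·  [on edge]
    (4,6)@(9, 13): e=[66,18,0] → █  [on edge]
    (3,7)@(7, 15): e=[78,6,0] → █  [on edge]
    (2,8)@(5, 17): e=[90,-6,0] → ·  [on edge]
    (7,8)@(15, 17): e=[0,-56,140] → ·  [on edge]
  covered (13 px):
    · · · · · · · · · · · ·
    · · · · · · · · · █ · ·
    · · · · · · · · █ · · ·
    · · · · · · · █ █ · · ·
    · · · · · · █ █ █ · · ·
    · · · · · █ █ █ · · · ·
    · · · · █ █ · · · · · ·
    · · · █ · · · · · · · ·
    · · · · · · · · · · · ·
T1:
  2·area = 201
  edge (1, 6)→(23, 1): d=(22,-5) top-left  bias=+0
  edge (23, 1)→(6, 14): d=(-17,13) right/bottom  bias=-1
  edge (6, 14)→(1, 6): d=(-5,-8) top-left  bias=+0
    (11,0)@(23, 1): e=[0,0,201] → ·  [on edge]
    (7,1)@(15, 3): e=[4,70,127] → █
    (8,1)@(17, 3): e=[14,44,143] → █
    (9,1)@(19, 3): e=[24,18,159] → █
    (10,1)@(21, 3): e=[34,-8,175] → ·
    (3,2)@(7, 5): e=[8,140,53] → █
    (4,2)@(9, 5): e=[18,114,69] → █
    (5,2)@(11, 5): e=[28,88,85] → █
    (6,2)@(13, 5): e=[38,62,101] → █
    (9,2)@(19, 5): e=[68,-16,149] → ·
    (1,3)@(3, 7): e=[32,158,11] → █
    (2,3)@(5, 7): e=[42,132,27] → █
  covered (25 px):
    · · · · · · · · · · · ·
    · · · · · · · █ █ █ · ·
    · · · █ █ █ █ █ █ · · ·
    · █ █ █ █ █ █ █ · · · ·
    · █ █ █ █ █ · · · · · ·
    · · █ █ █ · · · · · · ·
    · · · █ · · · · · · · ·
    · · · · · · · · · · · ·
    · · · · · · · · · · · ·

Result: [[7,1],[8,1],[9,1],[3,2],[4,2],[5,2],[6,2],[7,2],[8,2],[1,3],[2,3],[3,3],[4,3],[5,3],[6,3],[7,3],[1,4],[2,4],[3,4],[4,4],[5,4],[2,5],[3,5],[4,5],[3,6]]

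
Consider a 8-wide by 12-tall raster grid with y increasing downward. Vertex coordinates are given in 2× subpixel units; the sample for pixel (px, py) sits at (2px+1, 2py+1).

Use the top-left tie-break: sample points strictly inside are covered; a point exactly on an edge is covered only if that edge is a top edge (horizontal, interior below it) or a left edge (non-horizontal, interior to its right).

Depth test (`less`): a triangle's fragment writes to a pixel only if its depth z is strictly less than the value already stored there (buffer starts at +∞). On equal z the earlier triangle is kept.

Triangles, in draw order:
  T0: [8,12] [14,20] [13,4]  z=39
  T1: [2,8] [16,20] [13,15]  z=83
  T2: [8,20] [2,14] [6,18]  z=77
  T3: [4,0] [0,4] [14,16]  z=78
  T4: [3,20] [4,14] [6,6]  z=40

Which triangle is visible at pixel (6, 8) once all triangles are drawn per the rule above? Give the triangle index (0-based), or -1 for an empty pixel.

T0:
  2·area = 88  (B↔C swapped to make it positive)
  edge (8, 12)→(13, 4): d=(5,-8) top-left  bias=+0
  edge (13, 4)→(14, 20): d=(1,16) right/bottom  bias=-1
  edge (14, 20)→(8, 12): d=(-6,-8) top-left  bias=+0
    (6,2)@(13, 5): e=[5,1,82] → X
    (7,2)@(15, 5): e=[21,-31,98] → .
    (6,3)@(13, 7): e=[15,3,70] → X
    (7,3)@(15, 7): e=[31,-29,86] → .
    (5,4)@(11, 9): e=[9,37,42] → X
    (7,4)@(15, 9): e=[41,-27,74] → .
    (4,5)@(9, 11): e=[3,71,14] → X
    (7,5)@(15, 11): e=[51,-25,62] → .
    (4,6)@(9, 13): e=[13,73,2] → X
    (7,6)@(15, 13): e=[61,-23,50] → .
    (4,7)@(9, 15): e=[23,75,-10] → .
    (5,7)@(11, 15): e=[39,43,6] → X
  covered (13 px):
    . . . . . . . .
    . . . . . . . .
    . . . . . . X .
    . . . . . . X .
    . . . . . X X .
    . . . . X X X .
    . . . . X X X .
    . . . . . X X .
    . . . . . . X .
    . . . . . . . .
    . . . . . . . .
    . . . . . . . .
T1:
  2·area = 34  (B↔C swapped to make it positive)
  edge (2, 8)→(13, 15): d=(11,7) right/bottom  bias=-1
  edge (13, 15)→(16, 20): d=(3,5) right/bottom  bias=-1
  edge (16, 20)→(2, 8): d=(-14,-12) top-left  bias=+0
    (3,2)@(7, 5): e=[-68,0,102] → .  [on edge]
    (4,6)@(9, 13): e=[6,14,14] → X
    (5,6)@(11, 13): e=[-8,4,38] → .
    (4,7)@(9, 15): e=[28,20,-14] → .
    (5,7)@(11, 15): e=[14,10,10] → X
    (6,7)@(13, 15): e=[0,0,34] → .  [on edge]
    (5,8)@(11, 17): e=[36,16,-18] → .
    (6,8)@(13, 17): e=[22,6,6] → X
    (7,8)@(15, 17): e=[8,-4,30] → .
    (6,9)@(13, 19): e=[44,12,-22] → .
    (7,9)@(15, 19): e=[30,2,2] → X
    (7,10)@(15, 21): e=[52,8,-26] → .
  covered (4 px):
    . . . . . . . .
    . . . . . . . .
    . . . . . . . .
    . . . . . . . .
    . . . . . . . .
    . . . . . . . .
    . . . . X . . .
    . . . . . X . .
    . . . . . . X .
    . . . . . . . X
    . . . . . . . .
    . . . . . . . .
T2:
  degenerate (2·area = 0) — covers nothing
T3:
  2·area = 104  (B↔C swapped to make it positive)
  edge (4, 0)→(14, 16): d=(10,16) right/bottom  bias=-1
  edge (14, 16)→(0, 4): d=(-14,-12) top-left  bias=+0
  edge (0, 4)→(4, 0): d=(4,-4) top-left  bias=+0
    (1,0)@(3, 1): e=[26,78,0] → X  [on edge]
    (2,0)@(5, 1): e=[-6,102,8] → .
    (0,1)@(1, 3): e=[78,26,0] → X  [on edge]
    (2,1)@(5, 3): e=[14,74,16] → X
    (3,1)@(7, 3): e=[-18,98,24] → .
    (0,2)@(1, 5): e=[98,-2,8] → .
    (1,2)@(3, 5): e=[66,22,16] → X
    (3,2)@(7, 5): e=[2,70,32] → X
    (4,2)@(9, 5): e=[-30,94,40] → .
    (1,3)@(3, 7): e=[86,-6,24] → .
    (2,3)@(5, 7): e=[54,18,32] → X
    (4,3)@(9, 7): e=[-10,66,48] → .
  covered (14 px):
    . X . . . . . .
    X X X . . . . .
    . X X X . . . .
    . . X X . . . .
    . . . X X . . .
    . . . . X . . .
    . . . . . X . .
    . . . . . . X .
    . . . . . . . .
    . . . . . . . .
    . . . . . . . .
    . . . . . . . .
T4:
  2·area = 4
  edge (3, 20)→(4, 14): d=(1,-6) top-left  bias=+0
  edge (4, 14)→(6, 6): d=(2,-8) top-left  bias=+0
  edge (6, 6)→(3, 20): d=(-3,14) right/bottom  bias=-1
  covered (0 px):
    . . . . . . . .
    . . . . . . . .
    . . . . . . . .
    . . . . . . . .
    . . . . . . . .
    . . . . . . . .
    . . . . . . . .
    . . . . . . . .
    . . . . . . . .
    . . . . . . . .
    . . . . . . . .
    . . . . . . . .

Z-buffer (winner per pixel, '.' = empty):
  . 3 . . . . . .
  3 3 3 . . . . .
  . 3 3 3 . . 0 .
  . . 3 3 . . 0 .
  . . . 3 3 0 0 .
  . . . . 0 0 0 .
  . . . . 0 0 0 .
  . . . . . 0 0 .
  . . . . . . 0 .
  . . . . . . . 1
  . . . . . . . .
  . . . . . . . .

Result: 0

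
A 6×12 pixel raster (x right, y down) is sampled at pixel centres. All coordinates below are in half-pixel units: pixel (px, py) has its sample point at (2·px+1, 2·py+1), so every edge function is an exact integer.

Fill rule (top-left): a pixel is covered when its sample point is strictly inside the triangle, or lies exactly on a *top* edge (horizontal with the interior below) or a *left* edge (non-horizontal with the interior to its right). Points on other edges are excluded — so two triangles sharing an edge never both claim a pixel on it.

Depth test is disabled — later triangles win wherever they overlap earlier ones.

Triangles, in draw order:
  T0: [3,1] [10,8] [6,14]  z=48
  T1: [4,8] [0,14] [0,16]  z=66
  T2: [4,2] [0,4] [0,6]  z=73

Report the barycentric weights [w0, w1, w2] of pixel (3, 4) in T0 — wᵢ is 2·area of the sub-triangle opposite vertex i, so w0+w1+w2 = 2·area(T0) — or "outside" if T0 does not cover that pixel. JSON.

T0:
  2·area = 70
  edge (3, 1)→(10, 8): d=(7,7) right/bottom  bias=-1
  edge (10, 8)→(6, 14): d=(-4,6) right/bottom  bias=-1
  edge (6, 14)→(3, 1): d=(-3,-13) top-left  bias=+0
    (1,0)@(3, 1): e=[0,70,0] → ·  [on edge]
    (2,1)@(5, 3): e=[0,50,20] → ·  [on edge]
    (2,2)@(5, 5): e=[14,42,14] → #
    (3,2)@(7, 5): e=[0,30,40] → ·  [on edge]
    (2,3)@(5, 7): e=[28,34,8] → #
    (3,3)@(7, 7): e=[14,22,34] → #
    (4,3)@(9, 7): e=[0,10,60] → ·  [on edge]
    (2,4)@(5, 9): e=[42,26,2] → #
    (4,4)@(9, 9): e=[14,2,54] → #
    (5,4)@(11, 9): e=[0,-10,80] → ·  [on edge]
    (2,5)@(5, 11): e=[56,18,-4] → ·
    (3,5)@(7, 11): e=[42,6,22] → #
  covered (7 px):
    · · · · · ·
    · · · · · ·
    · · # · · ·
    · · # # · ·
    · · # # # ·
    · · · # · ·
    · · · · · ·
    · · · · · ·
    · · · · · ·
    · · · · · ·
    · · · · · ·
    · · · · · ·
T1:
  2·area = 8  (B↔C swapped to make it positive)
  edge (4, 8)→(0, 16): d=(-4,8) right/bottom  bias=-1
  edge (0, 16)→(0, 14): d=(0,-2) top-left  bias=+0
  edge (0, 14)→(4, 8): d=(4,-6) top-left  bias=+0
    (0,6)@(1, 13): e=[4,2,2] → #
    (1,6)@(3, 13): e=[-12,6,14] → ·
    (0,7)@(1, 15): e=[-4,2,10] → ·
  covered (1 px):
    · · · · · ·
    · · · · · ·
    · · · · · ·
    · · · · · ·
    · · · · · ·
    · · · · · ·
    # · · · · ·
    · · · · · ·
    · · · · · ·
    · · · · · ·
    · · · · · ·
    · · · · · ·
T2:
  2·area = 8  (B↔C swapped to make it positive)
  edge (4, 2)→(0, 6): d=(-4,4) right/bottom  bias=-1
  edge (0, 6)→(0, 4): d=(0,-2) top-left  bias=+0
  edge (0, 4)→(4, 2): d=(4,-2) top-left  bias=+0
    (2,0)@(5, 1): e=[0,10,-2] → ·  [on edge]
    (1,1)@(3, 3): e=[0,6,2] → ·  [on edge]
    (0,2)@(1, 5): e=[0,2,6] → ·  [on edge]
  covered (0 px):
    · · · · · ·
    · · · · · ·
    · · · · · ·
    · · · · · ·
    · · · · · ·
    · · · · · ·
    · · · · · ·
    · · · · · ·
    · · · · · ·
    · · · · · ·
    · · · · · ·
    · · · · · ·

Answer: [14,28,28]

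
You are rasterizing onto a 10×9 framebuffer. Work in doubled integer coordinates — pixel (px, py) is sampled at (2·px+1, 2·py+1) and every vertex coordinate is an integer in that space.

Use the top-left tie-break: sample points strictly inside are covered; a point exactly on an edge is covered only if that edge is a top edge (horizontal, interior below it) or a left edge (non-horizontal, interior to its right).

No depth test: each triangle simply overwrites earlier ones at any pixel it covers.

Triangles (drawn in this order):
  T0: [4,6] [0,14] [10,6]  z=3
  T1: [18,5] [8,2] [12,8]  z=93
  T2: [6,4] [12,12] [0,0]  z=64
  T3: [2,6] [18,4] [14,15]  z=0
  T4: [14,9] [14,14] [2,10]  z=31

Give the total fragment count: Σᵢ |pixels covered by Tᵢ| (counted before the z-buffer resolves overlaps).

T0:
  2·area = 48  (B↔C swapped to make it positive)
  edge (4, 6)→(10, 6): d=(6,0) top-left  bias=+0
  edge (10, 6)→(0, 14): d=(-10,8) right/bottom  bias=-1
  edge (0, 14)→(4, 6): d=(4,-8) top-left  bias=+0
    (2,3)@(5, 7): e=[6,30,12] → #
    (3,3)@(7, 7): e=[6,14,28] → #
    (4,3)@(9, 7): e=[6,-2,44] → ·
    (1,4)@(3, 9): e=[18,26,4] → #
    (3,4)@(7, 9): e=[18,-6,36] → ·
    (1,5)@(3, 11): e=[30,6,12] → #
    (2,5)@(5, 11): e=[30,-10,28] → ·
    (0,6)@(1, 13): e=[42,2,4] → #
    (1,6)@(3, 13): e=[42,-14,20] → ·
    (0,7)@(1, 15): e=[54,-18,12] → ·
  covered (6 px):
    · · · · · · · · · ·
    · · · · · · · · · ·
    · · · · · · · · · ·
    · · # # · · · · · ·
    · # # · · · · · · ·
    · # · · · · · · · ·
    # · · · · · · · · ·
    · · · · · · · · · ·
    · · · · · · · · · ·
T1:
  2·area = 48  (B↔C swapped to make it positive)
  edge (18, 5)→(12, 8): d=(-6,3) right/bottom  bias=-1
  edge (12, 8)→(8, 2): d=(-4,-6) top-left  bias=+0
  edge (8, 2)→(18, 5): d=(10,3) right/bottom  bias=-1
    (4,1)@(9, 3): e=[39,2,7] → #
    (5,1)@(11, 3): e=[33,14,1] → #
    (6,1)@(13, 3): e=[27,26,-5] → ·
    (4,2)@(9, 5): e=[27,-6,27] → ·
    (5,2)@(11, 5): e=[21,6,21] → #
    (6,2)@(13, 5): e=[15,18,15] → #
    (7,2)@(15, 5): e=[9,30,9] → #
    (8,2)@(17, 5): e=[3,42,3] → #
    (9,2)@(19, 5): e=[-3,54,-3] → ·
    (5,3)@(11, 7): e=[9,-2,41] → ·
    (6,3)@(13, 7): e=[3,10,35] → #
    (7,3)@(15, 7): e=[-3,22,29] → ·
  covered (7 px):
    · · · · · · · · · ·
    · · · · # # · · · ·
    · · · · · # # # # ·
    · · · · · · # · · ·
    · · · · · · · · · ·
    · · · · · · · · · ·
    · · · · · · · · · ·
    · · · · · · · · · ·
    · · · · · · · · · ·
T2:
  2·area = 24
  edge (6, 4)→(12, 12): d=(6,8) right/bottom  bias=-1
  edge (12, 12)→(0, 0): d=(-12,-12) top-left  bias=+0
  edge (0, 0)→(6, 4): d=(6,4) right/bottom  bias=-1
    (0,0)@(1, 1): e=[22,0,2] → #  [on edge]
    (1,0)@(3, 1): e=[6,24,-6] → ·
    (0,1)@(1, 3): e=[34,-24,14] → ·
    (1,1)@(3, 3): e=[18,0,6] → #  [on edge]
    (2,1)@(5, 3): e=[2,24,-2] → ·
    (1,2)@(3, 5): e=[30,-24,18] → ·
    (2,2)@(5, 5): e=[14,0,10] → #  [on edge]
    (3,2)@(7, 5): e=[-2,24,2] → ·
    (2,3)@(5, 7): e=[26,-24,22] → ·
    (3,3)@(7, 7): e=[10,0,14] → #  [on edge]
    (4,3)@(9, 7): e=[-6,24,6] → ·
    (3,4)@(7, 9): e=[22,-24,26] → ·
    (4,4)@(9, 9): e=[6,0,18] → #  [on edge]
    (5,5)@(11, 11): e=[2,0,22] → #  [on edge]
    (6,6)@(13, 13): e=[-2,0,26] → ·  [on edge]
    (7,7)@(15, 15): e=[-6,0,30] → ·  [on edge]
    (8,8)@(17, 17): e=[-10,0,34] → ·  [on edge]
  covered (6 px):
    # · · · · · · · · ·
    · # · · · · · · · ·
    · · # · · · · · · ·
    · · · # · · · · · ·
    · · · · # · · · · ·
    · · · · · # · · · ·
    · · · · · · · · · ·
    · · · · · · · · · ·
    · · · · · · · · · ·
T3:
  2·area = 168
  edge (2, 6)→(18, 4): d=(16,-2) top-left  bias=+0
  edge (18, 4)→(14, 15): d=(-4,11) right/bottom  bias=-1
  edge (14, 15)→(2, 6): d=(-12,-9) top-left  bias=+0
    (5,2)@(11, 5): e=[2,73,93] → #
    (6,2)@(13, 5): e=[6,51,111] → #
    (7,2)@(15, 5): e=[10,29,129] → #
    (8,2)@(17, 5): e=[14,7,147] → #
    (9,2)@(19, 5): e=[18,-15,165] → ·
    (2,3)@(5, 7): e=[22,131,15] → #
    (3,3)@(7, 7): e=[26,109,33] → #
    (4,3)@(9, 7): e=[30,87,51] → #
    (8,3)@(17, 7): e=[46,-1,123] → ·
    (2,4)@(5, 9): e=[54,123,-9] → ·
    (3,4)@(7, 9): e=[58,101,9] → #
    (8,4)@(17, 9): e=[78,-9,99] → ·
  covered (20 px):
    · · · · · · · · · ·
    · · · · · · · · · ·
    · · · · · # # # # ·
    · · # # # # # # · ·
    · · · # # # # # · ·
    · · · · # # # # · ·
    · · · · · · # · · ·
    · · · · · · · · · ·
    · · · · · · · · · ·
T4:
  2·area = 60
  edge (14, 9)→(14, 14): d=(0,5) right/bottom  bias=-1
  edge (14, 14)→(2, 10): d=(-12,-4) top-left  bias=+0
  edge (2, 10)→(14, 9): d=(12,-1) top-left  bias=+0
    (2,5)@(5, 11): e=[45,0,15] → #  [on edge]
    (3,5)@(7, 11): e=[35,8,17] → #
    (4,5)@(9, 11): e=[25,16,19] → #
    (5,5)@(11, 11): e=[15,24,21] → #
    (6,5)@(13, 11): e=[5,32,23] → #
    (7,5)@(15, 11): e=[-5,40,25] → ·
    (2,6)@(5, 13): e=[45,-24,39] → ·
    (3,6)@(7, 13): e=[35,-16,41] → ·
    (4,6)@(9, 13): e=[25,-8,43] → ·
    (5,6)@(11, 13): e=[15,0,45] → #  [on edge]
    (7,6)@(15, 13): e=[-5,16,49] → ·
    (5,7)@(11, 15): e=[15,-24,69] → ·
    (8,7)@(17, 15): e=[-15,0,75] → ·  [on edge]
  covered (7 px):
    · · · · · · · · · ·
    · · · · · · · · · ·
    · · · · · · · · · ·
    · · · · · · · · · ·
    · · · · · · · · · ·
    · · # # # # # · · ·
    · · · · · # # · · ·
    · · · · · · · · · ·
    · · · · · · · · · ·

Answer: 46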